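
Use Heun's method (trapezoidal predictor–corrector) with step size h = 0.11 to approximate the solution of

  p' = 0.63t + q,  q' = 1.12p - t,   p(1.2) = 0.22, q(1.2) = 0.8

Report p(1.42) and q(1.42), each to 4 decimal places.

Heun on (p,q): k1 = f(t_n, state_n); k2 = f(t_n + h, state_n + h·k1); state_{n+1} = state_n + (h/2)·(k1 + k2).
1.200000: (0.220000, 0.800000)
  k1 = (1.556000, -0.953600)
  predictor → (0.391160, 0.695104)
  k2 = (1.520404, -0.871901)
  → (0.389202, 0.699597)
1.310000: (0.389202, 0.699597)
  k1 = (1.524897, -0.874094)
  predictor → (0.556941, 0.603447)
  k2 = (1.498047, -0.796226)
  → (0.555464, 0.607730)
(p(1.42), q(1.42)) ≈ (0.5555, 0.6077)

0.5555, 0.6077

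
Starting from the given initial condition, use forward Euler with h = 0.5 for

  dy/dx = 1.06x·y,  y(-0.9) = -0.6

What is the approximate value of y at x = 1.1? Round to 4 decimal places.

Euler: y_{n+1} = y_n + h·f(x_n, y_n).
x=-0.900000, y=-0.600000: f=0.572400 → y ← -0.600000 + 0.5·0.572400 = -0.313800
x=-0.400000, y=-0.313800: f=0.133051 → y ← -0.313800 + 0.5·0.133051 = -0.247274
x=0.100000, y=-0.247274: f=-0.026211 → y ← -0.247274 + 0.5·(-0.026211) = -0.260380
x=0.600000, y=-0.260380: f=-0.165602 → y ← -0.260380 + 0.5·(-0.165602) = -0.343181
y(1.1) ≈ -0.3432

-0.3432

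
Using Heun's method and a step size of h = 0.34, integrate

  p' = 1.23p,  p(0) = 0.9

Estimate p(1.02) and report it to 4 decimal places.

3.0719

Heun: k1 = f(x_n, p_n); k2 = f(x_n + h, p_n + h·k1); p_{n+1} = p_n + (h/2)·(k1 + k2).
x=0.000000, p=0.900000:
  k1 = f(0.000000, 0.900000) = 1.107000
  k2 = f(0.340000, 1.276380) = 1.569947
  p ← 0.900000 + (0.34/2)·(1.107000 + 1.569947) = 1.355081
x=0.340000, p=1.355081:
  k1 = f(0.340000, 1.355081) = 1.666750
  k2 = f(0.680000, 1.921776) = 2.363784
  p ← 1.355081 + (0.34/2)·(1.666750 + 2.363784) = 2.040272
x=0.680000, p=2.040272:
  k1 = f(0.680000, 2.040272) = 2.509534
  k2 = f(1.020000, 2.893514) = 3.559022
  p ← 2.040272 + (0.34/2)·(2.509534 + 3.559022) = 3.071926
p(1.02) ≈ 3.0719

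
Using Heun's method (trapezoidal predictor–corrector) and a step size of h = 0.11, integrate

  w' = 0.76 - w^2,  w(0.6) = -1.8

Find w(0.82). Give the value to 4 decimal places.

Heun: k1 = f(t_n, w_n); k2 = f(t_n + h, w_n + h·k1); w_{n+1} = w_n + (h/2)·(k1 + k2).
t=0.600000, w=-1.800000:
  k1 = f(0.600000, -1.800000) = -2.480000
  k2 = f(0.710000, -2.072800) = -3.536500
  w ← -1.800000 + (0.11/2)·(-2.480000 + (-3.536500)) = -2.130907
t=0.710000, w=-2.130907:
  k1 = f(0.710000, -2.130907) = -3.780767
  k2 = f(0.820000, -2.546792) = -5.726149
  w ← -2.130907 + (0.11/2)·(-3.780767 + (-5.726149)) = -2.653788
w(0.82) ≈ -2.6538

-2.6538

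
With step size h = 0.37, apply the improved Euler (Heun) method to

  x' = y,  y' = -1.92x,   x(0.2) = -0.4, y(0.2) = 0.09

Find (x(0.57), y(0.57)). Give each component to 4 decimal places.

Heun on (x,y): k1 = f(s_n, state_n); k2 = f(s_n + h, state_n + h·k1); state_{n+1} = state_n + (h/2)·(k1 + k2).
0.200000: (-0.400000, 0.090000)
  k1 = (0.090000, 0.768000)
  predictor → (-0.366700, 0.374160)
  k2 = (0.374160, 0.704064)
  → (-0.314130, 0.362332)
(x(0.57), y(0.57)) ≈ (-0.3141, 0.3623)

-0.3141, 0.3623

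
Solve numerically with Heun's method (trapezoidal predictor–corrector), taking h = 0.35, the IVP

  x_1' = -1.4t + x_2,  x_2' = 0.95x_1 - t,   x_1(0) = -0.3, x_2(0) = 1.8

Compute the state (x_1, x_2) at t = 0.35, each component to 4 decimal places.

Heun on (x_1,x_2): k1 = f(t_n, state_n); k2 = f(t_n + h, state_n + h·k1); state_{n+1} = state_n + (h/2)·(k1 + k2).
0.000000: (-0.300000, 1.800000)
  k1 = (1.800000, -0.285000)
  predictor → (0.330000, 1.700250)
  k2 = (1.210250, -0.036500)
  → (0.226794, 1.743738)
(x_1(0.35), x_2(0.35)) ≈ (0.2268, 1.7437)

0.2268, 1.7437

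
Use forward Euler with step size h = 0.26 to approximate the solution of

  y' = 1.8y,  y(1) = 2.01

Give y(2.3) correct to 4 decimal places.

Euler: y_{n+1} = y_n + h·f(s_n, y_n).
s=1.000000, y=2.010000: f=3.618000 → y ← 2.010000 + 0.26·3.618000 = 2.950680
s=1.260000, y=2.950680: f=5.311224 → y ← 2.950680 + 0.26·5.311224 = 4.331598
s=1.520000, y=4.331598: f=7.796877 → y ← 4.331598 + 0.26·7.796877 = 6.358786
s=1.780000, y=6.358786: f=11.445815 → y ← 6.358786 + 0.26·11.445815 = 9.334698
s=2.040000, y=9.334698: f=16.802457 → y ← 9.334698 + 0.26·16.802457 = 13.703337
y(2.3) ≈ 13.7033

13.7033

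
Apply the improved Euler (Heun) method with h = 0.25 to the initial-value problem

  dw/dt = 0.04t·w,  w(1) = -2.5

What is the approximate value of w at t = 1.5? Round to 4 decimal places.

Heun: k1 = f(t_n, w_n); k2 = f(t_n + h, w_n + h·k1); w_{n+1} = w_n + (h/2)·(k1 + k2).
t=1.000000, w=-2.500000:
  k1 = f(1.000000, -2.500000) = -0.100000
  k2 = f(1.250000, -2.525000) = -0.126250
  w ← -2.500000 + (0.25/2)·(-0.100000 + (-0.126250)) = -2.528281
t=1.250000, w=-2.528281:
  k1 = f(1.250000, -2.528281) = -0.126414
  k2 = f(1.500000, -2.559885) = -0.153593
  w ← -2.528281 + (0.25/2)·(-0.126414 + (-0.153593)) = -2.563282
w(1.5) ≈ -2.5633

-2.5633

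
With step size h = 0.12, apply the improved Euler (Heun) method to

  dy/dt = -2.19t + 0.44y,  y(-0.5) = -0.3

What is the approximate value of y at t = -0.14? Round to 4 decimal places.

Heun: k1 = f(t_n, y_n); k2 = f(t_n + h, y_n + h·k1); y_{n+1} = y_n + (h/2)·(k1 + k2).
t=-0.500000, y=-0.300000:
  k1 = f(-0.500000, -0.300000) = 0.963000
  k2 = f(-0.380000, -0.184440) = 0.751046
  y ← -0.300000 + (0.12/2)·(0.963000 + 0.751046) = -0.197157
t=-0.380000, y=-0.197157:
  k1 = f(-0.380000, -0.197157) = 0.745451
  k2 = f(-0.260000, -0.107703) = 0.522011
  y ← -0.197157 + (0.12/2)·(0.745451 + 0.522011) = -0.121110
t=-0.260000, y=-0.121110:
  k1 = f(-0.260000, -0.121110) = 0.516112
  k2 = f(-0.140000, -0.059176) = 0.280563
  y ← -0.121110 + (0.12/2)·(0.516112 + 0.280563) = -0.073309
y(-0.14) ≈ -0.0733

-0.0733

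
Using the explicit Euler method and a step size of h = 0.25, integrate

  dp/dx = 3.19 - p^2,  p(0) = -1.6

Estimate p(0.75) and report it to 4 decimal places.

-0.7071

Euler: p_{n+1} = p_n + h·f(x_n, p_n).
x=0.000000, p=-1.600000: f=0.630000 → p ← -1.600000 + 0.25·0.630000 = -1.442500
x=0.250000, p=-1.442500: f=1.109194 → p ← -1.442500 + 0.25·1.109194 = -1.165202
x=0.500000, p=-1.165202: f=1.832305 → p ← -1.165202 + 0.25·1.832305 = -0.707125
p(0.75) ≈ -0.7071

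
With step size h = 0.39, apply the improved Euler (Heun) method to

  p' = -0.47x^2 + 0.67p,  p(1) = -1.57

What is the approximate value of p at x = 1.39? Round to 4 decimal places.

Heun: k1 = f(x_n, p_n); k2 = f(x_n + h, p_n + h·k1); p_{n+1} = p_n + (h/2)·(k1 + k2).
x=1.000000, p=-1.570000:
  k1 = f(1.000000, -1.570000) = -1.521900
  k2 = f(1.390000, -2.163541) = -2.357659
  p ← -1.570000 + (0.39/2)·(-1.521900 + (-2.357659)) = -2.326514
p(1.39) ≈ -2.3265

-2.3265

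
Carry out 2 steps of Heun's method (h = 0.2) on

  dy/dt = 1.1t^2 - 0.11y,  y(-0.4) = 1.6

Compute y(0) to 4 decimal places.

Heun: k1 = f(t_n, y_n); k2 = f(t_n + h, y_n + h·k1); y_{n+1} = y_n + (h/2)·(k1 + k2).
t=-0.400000, y=1.600000:
  k1 = f(-0.400000, 1.600000) = 0.000000
  k2 = f(-0.200000, 1.600000) = -0.132000
  y ← 1.600000 + (0.2/2)·(0.000000 + (-0.132000)) = 1.586800
t=-0.200000, y=1.586800:
  k1 = f(-0.200000, 1.586800) = -0.130548
  k2 = f(0.000000, 1.560690) = -0.171676
  y ← 1.586800 + (0.2/2)·(-0.130548 + (-0.171676)) = 1.556578
y(0) ≈ 1.5566

1.5566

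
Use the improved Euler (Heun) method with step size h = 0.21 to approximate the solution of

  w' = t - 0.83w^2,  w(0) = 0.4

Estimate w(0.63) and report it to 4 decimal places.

0.5067

Heun: k1 = f(t_n, w_n); k2 = f(t_n + h, w_n + h·k1); w_{n+1} = w_n + (h/2)·(k1 + k2).
t=0.000000, w=0.400000:
  k1 = f(0.000000, 0.400000) = -0.132800
  k2 = f(0.210000, 0.372112) = 0.095072
  w ← 0.400000 + (0.21/2)·(-0.132800 + 0.095072) = 0.396039
t=0.210000, w=0.396039:
  k1 = f(0.210000, 0.396039) = 0.079817
  k2 = f(0.420000, 0.412800) = 0.278565
  w ← 0.396039 + (0.21/2)·(0.079817 + 0.278565) = 0.433669
t=0.420000, w=0.433669:
  k1 = f(0.420000, 0.433669) = 0.263903
  k2 = f(0.630000, 0.489088) = 0.431458
  w ← 0.433669 + (0.21/2)·(0.263903 + 0.431458) = 0.506682
w(0.63) ≈ 0.5067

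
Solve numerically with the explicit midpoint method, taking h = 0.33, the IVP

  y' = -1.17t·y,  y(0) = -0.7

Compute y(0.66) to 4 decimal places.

Midpoint: k1 = f(t_n, y_n); k2 = f(t_n + h/2, y_n + (h/2)·k1); y_{n+1} = y_n + h·k2.
t=0.000000, y=-0.700000:
  k1 = f(0.000000, -0.700000) = 0.000000
  k2 = f(0.165000, -0.700000) = 0.135135
  y ← -0.700000 + 0.33·0.135135 = -0.655405
t=0.330000, y=-0.655405:
  k1 = f(0.330000, -0.655405) = 0.253052
  k2 = f(0.495000, -0.613652) = 0.355396
  y ← -0.655405 + 0.33·0.355396 = -0.538125
y(0.66) ≈ -0.5381

-0.5381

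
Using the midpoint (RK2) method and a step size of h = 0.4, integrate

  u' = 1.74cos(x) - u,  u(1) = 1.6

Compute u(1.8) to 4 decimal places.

0.8162

Midpoint: k1 = f(x_n, u_n); k2 = f(x_n + h/2, u_n + (h/2)·k1); u_{n+1} = u_n + h·k2.
x=1.000000, u=1.600000:
  k1 = f(1.000000, 1.600000) = -0.659874
  k2 = f(1.200000, 1.468025) = -0.837523
  u ← 1.600000 + 0.4·(-0.837523) = 1.264991
x=1.400000, u=1.264991:
  k1 = f(1.400000, 1.264991) = -0.969248
  k2 = f(1.600000, 1.071141) = -1.121948
  u ← 1.264991 + 0.4·(-1.121948) = 0.816212
u(1.8) ≈ 0.8162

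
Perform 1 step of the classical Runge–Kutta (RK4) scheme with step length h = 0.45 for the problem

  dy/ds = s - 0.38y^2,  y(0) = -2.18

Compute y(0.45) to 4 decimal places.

RK4: k1 = f(s_n, y_n); k2 = f(s_n + h/2, y_n + (h/2)·k1); k3 = f(s_n + h/2, y_n + (h/2)·k2); k4 = f(s_n + h, y_n + h·k3); y_{n+1} = y_n + (h/6)·(k1 + 2k2 + 2k3 + k4).
s=0.000000, y=-2.180000:
  k1 = f(0.000000, -2.180000) = -1.805912
  k2 = f(0.225000, -2.586330) = -2.316859
  k3 = f(0.225000, -2.701293) = -2.547855
  k4 = f(0.450000, -3.326535) = -3.755016
  y ← -2.180000 + (0.45/6)·(k1 + 2k2 + 2k3 + k4) = -3.326777
y(0.45) ≈ -3.3268

-3.3268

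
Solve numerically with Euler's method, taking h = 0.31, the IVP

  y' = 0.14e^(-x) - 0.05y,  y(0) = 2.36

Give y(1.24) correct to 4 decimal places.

Euler: y_{n+1} = y_n + h·f(x_n, y_n).
x=0.000000, y=2.360000: f=0.022000 → y ← 2.360000 + 0.31·0.022000 = 2.366820
x=0.310000, y=2.366820: f=-0.015658 → y ← 2.366820 + 0.31·(-0.015658) = 2.361966
x=0.620000, y=2.361966: f=-0.042786 → y ← 2.361966 + 0.31·(-0.042786) = 2.348702
x=0.930000, y=2.348702: f=-0.062198 → y ← 2.348702 + 0.31·(-0.062198) = 2.329421
y(1.24) ≈ 2.3294

2.3294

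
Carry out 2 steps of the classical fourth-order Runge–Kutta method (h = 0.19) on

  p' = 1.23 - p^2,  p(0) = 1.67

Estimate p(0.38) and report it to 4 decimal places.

RK4: k1 = f(t_n, p_n); k2 = f(t_n + h/2, p_n + (h/2)·k1); k3 = f(t_n + h/2, p_n + (h/2)·k2); k4 = f(t_n + h, p_n + h·k3); p_{n+1} = p_n + (h/6)·(k1 + 2k2 + 2k3 + k4).
t=0.000000, p=1.670000:
  k1 = f(0.000000, 1.670000) = -1.558900
  k2 = f(0.095000, 1.521904) = -1.086193
  k3 = f(0.095000, 1.566812) = -1.224899
  k4 = f(0.190000, 1.437269) = -0.835743
  p ← 1.670000 + (0.19/6)·(k1 + 2k2 + 2k3 + k4) = 1.447800
t=0.190000, p=1.447800:
  k1 = f(0.190000, 1.447800) = -0.866126
  k2 = f(0.285000, 1.365518) = -0.634641
  k3 = f(0.285000, 1.387510) = -0.695183
  k4 = f(0.380000, 1.315716) = -0.501108
  p ← 1.447800 + (0.19/6)·(k1 + 2k2 + 2k3 + k4) = 1.320283
p(0.38) ≈ 1.3203

1.3203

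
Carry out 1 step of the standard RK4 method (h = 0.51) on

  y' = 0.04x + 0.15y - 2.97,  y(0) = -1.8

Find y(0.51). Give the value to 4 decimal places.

RK4: k1 = f(x_n, y_n); k2 = f(x_n + h/2, y_n + (h/2)·k1); k3 = f(x_n + h/2, y_n + (h/2)·k2); k4 = f(x_n + h, y_n + h·k3); y_{n+1} = y_n + (h/6)·(k1 + 2k2 + 2k3 + k4).
x=0.000000, y=-1.800000:
  k1 = f(0.000000, -1.800000) = -3.240000
  k2 = f(0.255000, -2.626200) = -3.353730
  k3 = f(0.255000, -2.655201) = -3.358080
  k4 = f(0.510000, -3.512621) = -3.476493
  y ← -1.800000 + (0.51/6)·(k1 + 2k2 + 2k3 + k4) = -3.511910
y(0.51) ≈ -3.5119

-3.5119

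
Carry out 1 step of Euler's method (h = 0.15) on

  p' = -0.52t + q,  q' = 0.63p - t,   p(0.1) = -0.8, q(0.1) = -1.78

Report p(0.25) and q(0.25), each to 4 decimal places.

Euler on (p,q): p_{n+1} = p_n + h·p', q_{n+1} = q_n + h·q'.
0.100000: (-0.800000, -1.780000); f=(-1.832000, -0.604000) → (-1.074800, -1.870600)
(p(0.25), q(0.25)) ≈ (-1.0748, -1.8706)

-1.0748, -1.8706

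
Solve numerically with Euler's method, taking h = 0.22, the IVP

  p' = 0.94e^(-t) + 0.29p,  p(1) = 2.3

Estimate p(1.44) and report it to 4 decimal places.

Euler: p_{n+1} = p_n + h·f(t_n, p_n).
t=1.000000, p=2.300000: f=1.012807 → p ← 2.300000 + 0.22·1.012807 = 2.522817
t=1.220000, p=2.522817: f=1.009133 → p ← 2.522817 + 0.22·1.009133 = 2.744827
p(1.44) ≈ 2.7448

2.7448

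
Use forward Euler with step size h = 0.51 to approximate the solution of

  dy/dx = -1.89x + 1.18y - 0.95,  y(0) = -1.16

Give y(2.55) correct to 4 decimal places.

-28.7881

Euler: y_{n+1} = y_n + h·f(x_n, y_n).
x=0.000000, y=-1.160000: f=-2.318800 → y ← -1.160000 + 0.51·(-2.318800) = -2.342588
x=0.510000, y=-2.342588: f=-4.678154 → y ← -2.342588 + 0.51·(-4.678154) = -4.728446
x=1.020000, y=-4.728446: f=-8.457367 → y ← -4.728446 + 0.51·(-8.457367) = -9.041704
x=1.530000, y=-9.041704: f=-14.510910 → y ← -9.041704 + 0.51·(-14.510910) = -16.442268
x=2.040000, y=-16.442268: f=-24.207476 → y ← -16.442268 + 0.51·(-24.207476) = -28.788080
y(2.55) ≈ -28.7881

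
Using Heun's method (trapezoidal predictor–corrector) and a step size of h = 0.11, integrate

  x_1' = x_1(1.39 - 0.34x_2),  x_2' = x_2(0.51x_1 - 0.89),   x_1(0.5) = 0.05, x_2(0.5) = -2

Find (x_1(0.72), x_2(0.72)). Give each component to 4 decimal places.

0.0775, -1.6564

Heun on (x_1,x_2): k1 = f(t_n, state_n); k2 = f(t_n + h, state_n + h·k1); state_{n+1} = state_n + (h/2)·(k1 + k2).
0.500000: (0.050000, -2.000000)
  k1 = (0.103500, 1.729000)
  predictor → (0.061385, -1.809810)
  k2 = (0.123098, 1.554072)
  → (0.062463, -1.819431)
0.610000: (0.062463, -1.819431)
  k1 = (0.125463, 1.561334)
  predictor → (0.076264, -1.647684)
  k2 = (0.148731, 1.402353)
  → (0.077544, -1.656428)
(x_1(0.72), x_2(0.72)) ≈ (0.0775, -1.6564)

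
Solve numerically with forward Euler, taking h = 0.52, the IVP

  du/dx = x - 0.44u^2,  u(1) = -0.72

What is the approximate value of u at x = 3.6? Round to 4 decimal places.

2.6910

Euler: u_{n+1} = u_n + h·f(x_n, u_n).
x=1.000000, u=-0.720000: f=0.771904 → u ← -0.720000 + 0.52·0.771904 = -0.318610
x=1.520000, u=-0.318610: f=1.475335 → u ← -0.318610 + 0.52·1.475335 = 0.448564
x=2.040000, u=0.448564: f=1.951468 → u ← 0.448564 + 0.52·1.951468 = 1.463327
x=2.560000, u=1.463327: f=1.617816 → u ← 1.463327 + 0.52·1.617816 = 2.304592
x=3.080000, u=2.304592: f=0.743097 → u ← 2.304592 + 0.52·0.743097 = 2.691002
u(3.6) ≈ 2.6910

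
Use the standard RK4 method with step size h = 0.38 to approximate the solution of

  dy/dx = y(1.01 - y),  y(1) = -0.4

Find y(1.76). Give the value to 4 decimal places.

RK4: k1 = f(x_n, y_n); k2 = f(x_n + h/2, y_n + (h/2)·k1); k3 = f(x_n + h/2, y_n + (h/2)·k2); k4 = f(x_n + h, y_n + h·k3); y_{n+1} = y_n + (h/6)·(k1 + 2k2 + 2k3 + k4).
x=1.000000, y=-0.400000:
  k1 = f(1.000000, -0.400000) = -0.564000
  k2 = f(1.190000, -0.507160) = -0.769443
  k3 = f(1.190000, -0.546194) = -0.849984
  k4 = f(1.380000, -0.722994) = -1.252944
  y ← -0.400000 + (0.38/6)·(k1 + 2k2 + 2k3 + k4) = -0.720201
x=1.380000, y=-0.720201:
  k1 = f(1.380000, -0.720201) = -1.246091
  k2 = f(1.570000, -0.956958) = -1.882296
  k3 = f(1.570000, -1.077837) = -2.250347
  k4 = f(1.760000, -1.575333) = -4.072758
  y ← -0.720201 + (0.38/6)·(k1 + 2k2 + 2k3 + k4) = -1.580529
y(1.76) ≈ -1.5805

-1.5805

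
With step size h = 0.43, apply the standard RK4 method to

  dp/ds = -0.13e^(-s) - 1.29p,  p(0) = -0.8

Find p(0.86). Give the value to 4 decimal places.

RK4: k1 = f(s_n, p_n); k2 = f(s_n + h/2, p_n + (h/2)·k1); k3 = f(s_n + h/2, p_n + (h/2)·k2); k4 = f(s_n + h, p_n + h·k3); p_{n+1} = p_n + (h/6)·(k1 + 2k2 + 2k3 + k4).
s=0.000000, p=-0.800000:
  k1 = f(0.000000, -0.800000) = 0.902000
  k2 = f(0.215000, -0.606070) = 0.676980
  k3 = f(0.215000, -0.654449) = 0.739389
  k4 = f(0.430000, -0.482063) = 0.537295
  p ← -0.800000 + (0.43/6)·(k1 + 2k2 + 2k3 + k4) = -0.493838
s=0.430000, p=-0.493838:
  k1 = f(0.430000, -0.493838) = 0.552484
  k2 = f(0.645000, -0.375054) = 0.415613
  k3 = f(0.645000, -0.404481) = 0.453574
  k4 = f(0.860000, -0.298801) = 0.330442
  p ← -0.493838 + (0.43/6)·(k1 + 2k2 + 2k3 + k4) = -0.305978
p(0.86) ≈ -0.3060

-0.3060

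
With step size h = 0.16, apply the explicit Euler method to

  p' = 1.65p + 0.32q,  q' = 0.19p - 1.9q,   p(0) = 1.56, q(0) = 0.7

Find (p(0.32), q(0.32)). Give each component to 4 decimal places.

Euler on (p,q): p_{n+1} = p_n + h·p', q_{n+1} = q_n + h·q'.
0.000000: (1.560000, 0.700000); f=(2.798000, -1.033600) → (2.007680, 0.534624)
0.160000: (2.007680, 0.534624); f=(3.483752, -0.634326) → (2.565080, 0.433132)
(p(0.32), q(0.32)) ≈ (2.5651, 0.4331)

2.5651, 0.4331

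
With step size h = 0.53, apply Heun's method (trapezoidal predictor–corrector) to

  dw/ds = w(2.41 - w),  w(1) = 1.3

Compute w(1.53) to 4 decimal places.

Heun: k1 = f(s_n, w_n); k2 = f(s_n + h, w_n + h·k1); w_{n+1} = w_n + (h/2)·(k1 + k2).
s=1.000000, w=1.300000:
  k1 = f(1.000000, 1.300000) = 1.443000
  k2 = f(1.530000, 2.064790) = 0.712786
  w ← 1.300000 + (0.53/2)·(1.443000 + 0.712786) = 1.871283
w(1.53) ≈ 1.8713

1.8713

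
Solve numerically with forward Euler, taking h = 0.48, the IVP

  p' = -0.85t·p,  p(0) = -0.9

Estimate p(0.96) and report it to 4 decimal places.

Euler: p_{n+1} = p_n + h·f(t_n, p_n).
t=0.000000, p=-0.900000: f=0.000000 → p ← -0.900000 + 0.48·0.000000 = -0.900000
t=0.480000, p=-0.900000: f=0.367200 → p ← -0.900000 + 0.48·0.367200 = -0.723744
p(0.96) ≈ -0.7237

-0.7237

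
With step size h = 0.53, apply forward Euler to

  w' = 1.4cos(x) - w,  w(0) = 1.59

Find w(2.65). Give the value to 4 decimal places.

-0.1748

Euler: w_{n+1} = w_n + h·f(x_n, w_n).
x=0.000000, w=1.590000: f=-0.190000 → w ← 1.590000 + 0.53·(-0.190000) = 1.489300
x=0.530000, w=1.489300: f=-0.281370 → w ← 1.489300 + 0.53·(-0.281370) = 1.340174
x=1.060000, w=1.340174: f=-0.655753 → w ← 1.340174 + 0.53·(-0.655753) = 0.992625
x=1.590000, w=0.992625: f=-1.019508 → w ← 0.992625 + 0.53·(-1.019508) = 0.452285
x=2.120000, w=0.452285: f=-1.183097 → w ← 0.452285 + 0.53·(-1.183097) = -0.174756
w(2.65) ≈ -0.1748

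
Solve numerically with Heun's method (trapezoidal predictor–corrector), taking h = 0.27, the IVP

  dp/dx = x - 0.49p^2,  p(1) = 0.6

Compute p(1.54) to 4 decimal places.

1.0925

Heun: k1 = f(x_n, p_n); k2 = f(x_n + h, p_n + h·k1); p_{n+1} = p_n + (h/2)·(k1 + k2).
x=1.000000, p=0.600000:
  k1 = f(1.000000, 0.600000) = 0.823600
  k2 = f(1.270000, 0.822372) = 0.938615
  p ← 0.600000 + (0.27/2)·(0.823600 + 0.938615) = 0.837899
x=1.270000, p=0.837899:
  k1 = f(1.270000, 0.837899) = 0.925983
  k2 = f(1.540000, 1.087915) = 0.960057
  p ← 0.837899 + (0.27/2)·(0.925983 + 0.960057) = 1.092514
p(1.54) ≈ 1.0925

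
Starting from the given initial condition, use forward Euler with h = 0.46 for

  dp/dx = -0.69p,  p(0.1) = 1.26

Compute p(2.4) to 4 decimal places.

Euler: p_{n+1} = p_n + h·f(x_n, p_n).
x=0.100000, p=1.260000: f=-0.869400 → p ← 1.260000 + 0.46·(-0.869400) = 0.860076
x=0.560000, p=0.860076: f=-0.593452 → p ← 0.860076 + 0.46·(-0.593452) = 0.587088
x=1.020000, p=0.587088: f=-0.405091 → p ← 0.587088 + 0.46·(-0.405091) = 0.400746
x=1.480000, p=0.400746: f=-0.276515 → p ← 0.400746 + 0.46·(-0.276515) = 0.273549
x=1.940000, p=0.273549: f=-0.188749 → p ← 0.273549 + 0.46·(-0.188749) = 0.186725
p(2.4) ≈ 0.1867

0.1867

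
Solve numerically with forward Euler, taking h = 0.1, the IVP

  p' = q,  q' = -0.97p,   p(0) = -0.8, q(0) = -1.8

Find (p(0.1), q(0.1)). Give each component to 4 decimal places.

Euler on (p,q): p_{n+1} = p_n + h·p', q_{n+1} = q_n + h·q'.
0.000000: (-0.800000, -1.800000); f=(-1.800000, 0.776000) → (-0.980000, -1.722400)
(p(0.1), q(0.1)) ≈ (-0.9800, -1.7224)

-0.9800, -1.7224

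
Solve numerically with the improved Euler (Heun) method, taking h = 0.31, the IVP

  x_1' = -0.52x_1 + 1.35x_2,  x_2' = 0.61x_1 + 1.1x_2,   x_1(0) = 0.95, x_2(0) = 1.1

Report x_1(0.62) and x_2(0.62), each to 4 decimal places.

Heun on (x_1,x_2): k1 = f(t_n, state_n); k2 = f(t_n + h, state_n + h·k1); state_{n+1} = state_n + (h/2)·(k1 + k2).
0.000000: (0.950000, 1.100000)
  k1 = (0.991000, 1.789500)
  predictor → (1.257210, 1.654745)
  k2 = (1.580157, 2.587118)
  → (1.348529, 1.778376)
0.310000: (1.348529, 1.778376)
  k1 = (1.699572, 2.778816)
  predictor → (1.875397, 2.639809)
  k2 = (2.588536, 4.047782)
  → (2.013186, 2.836498)
(x_1(0.62), x_2(0.62)) ≈ (2.0132, 2.8365)

2.0132, 2.8365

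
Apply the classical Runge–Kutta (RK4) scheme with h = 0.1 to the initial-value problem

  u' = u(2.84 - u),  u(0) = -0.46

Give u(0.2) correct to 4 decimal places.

-0.9265

RK4: k1 = f(t_n, u_n); k2 = f(t_n + h/2, u_n + (h/2)·k1); k3 = f(t_n + h/2, u_n + (h/2)·k2); k4 = f(t_n + h, u_n + h·k3); u_{n+1} = u_n + (h/6)·(k1 + 2k2 + 2k3 + k4).
t=0.000000, u=-0.460000:
  k1 = f(0.000000, -0.460000) = -1.518000
  k2 = f(0.050000, -0.535900) = -1.809145
  k3 = f(0.050000, -0.550457) = -1.866302
  k4 = f(0.100000, -0.646630) = -2.254560
  u ← -0.460000 + (0.1/6)·(k1 + 2k2 + 2k3 + k4) = -0.645391
t=0.100000, u=-0.645391:
  k1 = f(0.100000, -0.645391) = -2.249440
  k2 = f(0.150000, -0.757863) = -2.726687
  k3 = f(0.150000, -0.781725) = -2.831194
  k4 = f(0.200000, -0.928510) = -3.499101
  u ← -0.645391 + (0.1/6)·(k1 + 2k2 + 2k3 + k4) = -0.926463
u(0.2) ≈ -0.9265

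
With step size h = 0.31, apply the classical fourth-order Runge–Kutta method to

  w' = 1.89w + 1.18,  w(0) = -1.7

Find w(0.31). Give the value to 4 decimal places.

-2.5562

RK4: k1 = f(t_n, w_n); k2 = f(t_n + h/2, w_n + (h/2)·k1); k3 = f(t_n + h/2, w_n + (h/2)·k2); k4 = f(t_n + h, w_n + h·k3); w_{n+1} = w_n + (h/6)·(k1 + 2k2 + 2k3 + k4).
t=0.000000, w=-1.700000:
  k1 = f(0.000000, -1.700000) = -2.033000
  k2 = f(0.155000, -2.015115) = -2.628567
  k3 = f(0.155000, -2.107428) = -2.803039
  k4 = f(0.310000, -2.568942) = -3.675300
  w ← -1.700000 + (0.31/6)·(k1 + 2k2 + 2k3 + k4) = -2.556195
w(0.31) ≈ -2.5562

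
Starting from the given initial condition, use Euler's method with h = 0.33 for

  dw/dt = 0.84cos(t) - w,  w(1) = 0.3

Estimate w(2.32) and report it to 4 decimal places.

0.0058

Euler: w_{n+1} = w_n + h·f(t_n, w_n).
t=1.000000, w=0.300000: f=0.153854 → w ← 0.300000 + 0.33·0.153854 = 0.350772
t=1.330000, w=0.350772: f=-0.150452 → w ← 0.350772 + 0.33·(-0.150452) = 0.301123
t=1.660000, w=0.301123: f=-0.375954 → w ← 0.301123 + 0.33·(-0.375954) = 0.177058
t=1.990000, w=0.177058: f=-0.518966 → w ← 0.177058 + 0.33·(-0.518966) = 0.005799
w(2.32) ≈ 0.0058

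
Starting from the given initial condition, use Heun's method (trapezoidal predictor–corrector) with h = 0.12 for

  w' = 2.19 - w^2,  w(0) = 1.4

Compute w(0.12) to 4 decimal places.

Heun: k1 = f(t_n, w_n); k2 = f(t_n + h, w_n + h·k1); w_{n+1} = w_n + (h/2)·(k1 + k2).
t=0.000000, w=1.400000:
  k1 = f(0.000000, 1.400000) = 0.230000
  k2 = f(0.120000, 1.427600) = 0.151958
  w ← 1.400000 + (0.12/2)·(0.230000 + 0.151958) = 1.422917
w(0.12) ≈ 1.4229

1.4229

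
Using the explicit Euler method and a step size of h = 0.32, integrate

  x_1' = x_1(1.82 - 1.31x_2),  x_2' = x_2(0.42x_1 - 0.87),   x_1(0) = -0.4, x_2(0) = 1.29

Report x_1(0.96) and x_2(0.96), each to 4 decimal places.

Euler on (x_1,x_2): x_1_{n+1} = x_1_n + h·x_1', x_2_{n+1} = x_2_n + h·x_2'.
0.000000: (-0.400000, 1.290000); f=(-0.052040, -1.339020) → (-0.416653, 0.861514)
0.320000: (-0.416653, 0.861514); f=(-0.288081, -0.900277) → (-0.508839, 0.573425)
0.640000: (-0.508839, 0.573425); f=(-0.543853, -0.621428) → (-0.682872, 0.374568)
(x_1(0.96), x_2(0.96)) ≈ (-0.6829, 0.3746)

-0.6829, 0.3746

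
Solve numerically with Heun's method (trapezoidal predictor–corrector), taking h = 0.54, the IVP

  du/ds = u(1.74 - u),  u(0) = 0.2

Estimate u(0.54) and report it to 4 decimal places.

0.4190

Heun: k1 = f(s_n, u_n); k2 = f(s_n + h, u_n + h·k1); u_{n+1} = u_n + (h/2)·(k1 + k2).
s=0.000000, u=0.200000:
  k1 = f(0.000000, 0.200000) = 0.308000
  k2 = f(0.540000, 0.366320) = 0.503206
  u ← 0.200000 + (0.54/2)·(0.308000 + 0.503206) = 0.419026
u(0.54) ≈ 0.4190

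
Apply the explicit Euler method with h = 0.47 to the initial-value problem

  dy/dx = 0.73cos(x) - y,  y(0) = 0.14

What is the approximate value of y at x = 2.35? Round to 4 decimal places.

Euler: y_{n+1} = y_n + h·f(x_n, y_n).
x=0.000000, y=0.140000: f=0.590000 → y ← 0.140000 + 0.47·0.590000 = 0.417300
x=0.470000, y=0.417300: f=0.233545 → y ← 0.417300 + 0.47·0.233545 = 0.527066
x=0.940000, y=0.527066: f=-0.096521 → y ← 0.527066 + 0.47·(-0.096521) = 0.481701
x=1.410000, y=0.481701: f=-0.364825 → y ← 0.481701 + 0.47·(-0.364825) = 0.310233
x=1.880000, y=0.310233: f=-0.532373 → y ← 0.310233 + 0.47·(-0.532373) = 0.060018
y(2.35) ≈ 0.0600

0.0600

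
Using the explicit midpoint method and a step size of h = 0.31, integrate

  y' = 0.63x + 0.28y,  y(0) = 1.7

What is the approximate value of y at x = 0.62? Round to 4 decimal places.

2.1483

Midpoint: k1 = f(x_n, y_n); k2 = f(x_n + h/2, y_n + (h/2)·k1); y_{n+1} = y_n + h·k2.
x=0.000000, y=1.700000:
  k1 = f(0.000000, 1.700000) = 0.476000
  k2 = f(0.155000, 1.773780) = 0.594308
  y ← 1.700000 + 0.31·0.594308 = 1.884236
x=0.310000, y=1.884236:
  k1 = f(0.310000, 1.884236) = 0.722886
  k2 = f(0.465000, 1.996283) = 0.851909
  y ← 1.884236 + 0.31·0.851909 = 2.148327
y(0.62) ≈ 2.1483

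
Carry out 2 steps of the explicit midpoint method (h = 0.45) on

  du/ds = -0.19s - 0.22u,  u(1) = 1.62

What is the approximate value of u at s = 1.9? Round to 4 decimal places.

Midpoint: k1 = f(s_n, u_n); k2 = f(s_n + h/2, u_n + (h/2)·k1); u_{n+1} = u_n + h·k2.
s=1.000000, u=1.620000:
  k1 = f(1.000000, 1.620000) = -0.546400
  k2 = f(1.225000, 1.497060) = -0.562103
  u ← 1.620000 + 0.45·(-0.562103) = 1.367054
s=1.450000, u=1.367054:
  k1 = f(1.450000, 1.367054) = -0.576252
  k2 = f(1.675000, 1.237397) = -0.590477
  u ← 1.367054 + 0.45·(-0.590477) = 1.101339
u(1.9) ≈ 1.1013

1.1013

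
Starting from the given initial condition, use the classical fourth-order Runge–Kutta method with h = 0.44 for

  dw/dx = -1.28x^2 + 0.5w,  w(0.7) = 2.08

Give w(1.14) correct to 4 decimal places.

RK4: k1 = f(x_n, w_n); k2 = f(x_n + h/2, w_n + (h/2)·k1); k3 = f(x_n + h/2, w_n + (h/2)·k2); k4 = f(x_n + h, w_n + h·k3); w_{n+1} = w_n + (h/6)·(k1 + 2k2 + 2k3 + k4).
x=0.700000, w=2.080000:
  k1 = f(0.700000, 2.080000) = 0.412800
  k2 = f(0.920000, 2.170816) = 0.002016
  k3 = f(0.920000, 2.080444) = -0.043170
  k4 = f(1.140000, 2.061005) = -0.632985
  w ← 2.080000 + (0.44/6)·(k1 + 2k2 + 2k3 + k4) = 2.057817
w(1.14) ≈ 2.0578

2.0578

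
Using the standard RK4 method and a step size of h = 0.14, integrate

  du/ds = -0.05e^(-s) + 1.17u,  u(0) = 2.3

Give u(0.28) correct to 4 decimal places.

3.1770

RK4: k1 = f(s_n, u_n); k2 = f(s_n + h/2, u_n + (h/2)·k1); k3 = f(s_n + h/2, u_n + (h/2)·k2); k4 = f(s_n + h, u_n + h·k3); u_{n+1} = u_n + (h/6)·(k1 + 2k2 + 2k3 + k4).
s=0.000000, u=2.300000:
  k1 = f(0.000000, 2.300000) = 2.641000
  k2 = f(0.070000, 2.484870) = 2.860678
  k3 = f(0.070000, 2.500247) = 2.878670
  k4 = f(0.140000, 2.703014) = 3.119058
  u ← 2.300000 + (0.14/6)·(k1 + 2k2 + 2k3 + k4) = 2.702238
s=0.140000, u=2.702238:
  k1 = f(0.140000, 2.702238) = 3.118150
  k2 = f(0.210000, 2.920508) = 3.376465
  k3 = f(0.210000, 2.938590) = 3.397621
  k4 = f(0.280000, 3.177905) = 3.680359
  u ← 2.702238 + (0.14/6)·(k1 + 2k2 + 2k3 + k4) = 3.176994
u(0.28) ≈ 3.1770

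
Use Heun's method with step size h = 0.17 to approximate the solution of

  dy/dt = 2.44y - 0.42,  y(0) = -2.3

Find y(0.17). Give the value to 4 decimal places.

-3.5381

Heun: k1 = f(t_n, y_n); k2 = f(t_n + h, y_n + h·k1); y_{n+1} = y_n + (h/2)·(k1 + k2).
t=0.000000, y=-2.300000:
  k1 = f(0.000000, -2.300000) = -6.032000
  k2 = f(0.170000, -3.325440) = -8.534074
  y ← -2.300000 + (0.17/2)·(-6.032000 + (-8.534074)) = -3.538116
y(0.17) ≈ -3.5381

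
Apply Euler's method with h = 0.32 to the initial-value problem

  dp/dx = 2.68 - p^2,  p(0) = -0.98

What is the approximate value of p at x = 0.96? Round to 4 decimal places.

Euler: p_{n+1} = p_n + h·f(x_n, p_n).
x=0.000000, p=-0.980000: f=1.719600 → p ← -0.980000 + 0.32·1.719600 = -0.429728
x=0.320000, p=-0.429728: f=2.495334 → p ← -0.429728 + 0.32·2.495334 = 0.368779
x=0.640000, p=0.368779: f=2.544002 → p ← 0.368779 + 0.32·2.544002 = 1.182860
p(0.96) ≈ 1.1829

1.1829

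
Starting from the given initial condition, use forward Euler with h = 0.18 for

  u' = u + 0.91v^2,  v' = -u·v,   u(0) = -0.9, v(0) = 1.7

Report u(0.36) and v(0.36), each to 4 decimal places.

-0.0554, 2.1847

Euler on (u,v): u_{n+1} = u_n + h·u', v_{n+1} = v_n + h·v'.
0.000000: (-0.900000, 1.700000); f=(1.729900, 1.530000) → (-0.588618, 1.975400)
0.180000: (-0.588618, 1.975400); f=(2.962389, 1.162756) → (-0.055388, 2.184696)
(u(0.36), v(0.36)) ≈ (-0.0554, 2.1847)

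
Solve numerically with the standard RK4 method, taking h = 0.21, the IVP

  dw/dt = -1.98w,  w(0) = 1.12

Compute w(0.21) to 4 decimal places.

0.7391

RK4: k1 = f(t_n, w_n); k2 = f(t_n + h/2, w_n + (h/2)·k1); k3 = f(t_n + h/2, w_n + (h/2)·k2); k4 = f(t_n + h, w_n + h·k3); w_{n+1} = w_n + (h/6)·(k1 + 2k2 + 2k3 + k4).
t=0.000000, w=1.120000:
  k1 = f(0.000000, 1.120000) = -2.217600
  k2 = f(0.105000, 0.887152) = -1.756561
  k3 = f(0.105000, 0.935561) = -1.852411
  k4 = f(0.210000, 0.730994) = -1.447368
  w ← 1.120000 + (0.21/6)·(k1 + 2k2 + 2k3 + k4) = 0.739098
w(0.21) ≈ 0.7391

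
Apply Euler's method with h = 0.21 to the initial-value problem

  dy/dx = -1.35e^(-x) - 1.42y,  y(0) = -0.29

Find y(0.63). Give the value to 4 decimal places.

Euler: y_{n+1} = y_n + h·f(x_n, y_n).
x=0.000000, y=-0.290000: f=-0.938200 → y ← -0.290000 + 0.21·(-0.938200) = -0.487022
x=0.210000, y=-0.487022: f=-0.402717 → y ← -0.487022 + 0.21·(-0.402717) = -0.571593
x=0.420000, y=-0.571593: f=-0.075352 → y ← -0.571593 + 0.21·(-0.075352) = -0.587417
y(0.63) ≈ -0.5874

-0.5874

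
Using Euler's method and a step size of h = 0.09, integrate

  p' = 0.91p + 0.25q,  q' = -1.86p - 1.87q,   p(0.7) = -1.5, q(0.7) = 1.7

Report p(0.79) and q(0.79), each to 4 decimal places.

Euler on (p,q): p_{n+1} = p_n + h·p', q_{n+1} = q_n + h·q'.
0.700000: (-1.500000, 1.700000); f=(-0.940000, -0.389000) → (-1.584600, 1.664990)
(p(0.79), q(0.79)) ≈ (-1.5846, 1.6650)

-1.5846, 1.6650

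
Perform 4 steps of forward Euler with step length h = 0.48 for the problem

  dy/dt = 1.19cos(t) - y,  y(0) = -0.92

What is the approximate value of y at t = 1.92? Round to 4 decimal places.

Euler: y_{n+1} = y_n + h·f(t_n, y_n).
t=0.000000, y=-0.920000: f=2.110000 → y ← -0.920000 + 0.48·2.110000 = 0.092800
t=0.480000, y=0.092800: f=0.962724 → y ← 0.092800 + 0.48·0.962724 = 0.554907
t=0.960000, y=0.554907: f=0.127581 → y ← 0.554907 + 0.48·0.127581 = 0.616147
t=1.440000, y=0.616147: f=-0.460942 → y ← 0.616147 + 0.48·(-0.460942) = 0.394894
y(1.92) ≈ 0.3949

0.3949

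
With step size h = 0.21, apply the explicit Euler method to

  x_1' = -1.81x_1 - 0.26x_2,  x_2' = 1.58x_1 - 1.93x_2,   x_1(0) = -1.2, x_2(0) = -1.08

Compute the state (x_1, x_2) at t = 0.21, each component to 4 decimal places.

-0.6849, -1.0404

Euler on (x_1,x_2): x_1_{n+1} = x_1_n + h·x_1', x_2_{n+1} = x_2_n + h·x_2'.
0.000000: (-1.200000, -1.080000); f=(2.452800, 0.188400) → (-0.684912, -1.040436)
(x_1(0.21), x_2(0.21)) ≈ (-0.6849, -1.0404)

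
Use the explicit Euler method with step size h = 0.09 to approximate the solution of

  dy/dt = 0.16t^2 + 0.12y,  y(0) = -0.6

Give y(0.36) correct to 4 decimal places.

-0.6247

Euler: y_{n+1} = y_n + h·f(t_n, y_n).
t=0.000000, y=-0.600000: f=-0.072000 → y ← -0.600000 + 0.09·(-0.072000) = -0.606480
t=0.090000, y=-0.606480: f=-0.071482 → y ← -0.606480 + 0.09·(-0.071482) = -0.612913
t=0.180000, y=-0.612913: f=-0.068366 → y ← -0.612913 + 0.09·(-0.068366) = -0.619066
t=0.270000, y=-0.619066: f=-0.062624 → y ← -0.619066 + 0.09·(-0.062624) = -0.624702
y(0.36) ≈ -0.6247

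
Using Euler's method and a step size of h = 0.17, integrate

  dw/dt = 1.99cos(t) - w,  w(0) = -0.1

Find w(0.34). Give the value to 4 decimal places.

Euler: w_{n+1} = w_n + h·f(t_n, w_n).
t=0.000000, w=-0.100000: f=2.090000 → w ← -0.100000 + 0.17·2.090000 = 0.255300
t=0.170000, w=0.255300: f=1.706014 → w ← 0.255300 + 0.17·1.706014 = 0.545322
w(0.34) ≈ 0.5453

0.5453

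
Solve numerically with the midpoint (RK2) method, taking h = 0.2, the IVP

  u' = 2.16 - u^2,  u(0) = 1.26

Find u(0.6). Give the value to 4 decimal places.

1.4264

Midpoint: k1 = f(t_n, u_n); k2 = f(t_n + h/2, u_n + (h/2)·k1); u_{n+1} = u_n + h·k2.
t=0.000000, u=1.260000:
  k1 = f(0.000000, 1.260000) = 0.572400
  k2 = f(0.100000, 1.317240) = 0.424879
  u ← 1.260000 + 0.2·0.424879 = 1.344976
t=0.200000, u=1.344976:
  k1 = f(0.200000, 1.344976) = 0.351040
  k2 = f(0.300000, 1.380080) = 0.255380
  u ← 1.344976 + 0.2·0.255380 = 1.396052
t=0.400000, u=1.396052:
  k1 = f(0.400000, 1.396052) = 0.211040
  k2 = f(0.500000, 1.417156) = 0.151670
  u ← 1.396052 + 0.2·0.151670 = 1.426386
u(0.6) ≈ 1.4264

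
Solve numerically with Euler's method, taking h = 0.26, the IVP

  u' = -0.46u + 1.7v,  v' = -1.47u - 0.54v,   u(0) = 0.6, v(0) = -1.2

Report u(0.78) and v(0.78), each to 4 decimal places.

Euler on (u,v): u_{n+1} = u_n + h·u', v_{n+1} = v_n + h·v'.
0.000000: (0.600000, -1.200000); f=(-2.316000, -0.234000) → (-0.002160, -1.260840)
0.260000: (-0.002160, -1.260840); f=(-2.142434, 0.684029) → (-0.559193, -1.082993)
0.520000: (-0.559193, -1.082993); f=(-1.583859, 1.406830) → (-0.970996, -0.717217)
(u(0.78), v(0.78)) ≈ (-0.9710, -0.7172)

-0.9710, -0.7172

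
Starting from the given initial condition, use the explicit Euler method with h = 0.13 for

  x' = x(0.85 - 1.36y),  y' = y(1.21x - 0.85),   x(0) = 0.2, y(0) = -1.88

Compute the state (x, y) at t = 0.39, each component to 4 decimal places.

Euler on (x,y): x_{n+1} = x_n + h·x', y_{n+1} = y_n + h·y'.
0.000000: (0.200000, -1.880000); f=(0.681360, 1.143040) → (0.288577, -1.731405)
0.130000: (0.288577, -1.731405); f=(0.924805, 0.867126) → (0.408801, -1.618678)
0.260000: (0.408801, -1.618678); f=(1.247418, 0.575198) → (0.570966, -1.543903)
(x(0.39), y(0.39)) ≈ (0.5710, -1.5439)

0.5710, -1.5439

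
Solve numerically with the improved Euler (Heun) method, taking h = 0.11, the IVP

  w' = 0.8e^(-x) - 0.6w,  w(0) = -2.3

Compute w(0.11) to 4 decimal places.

Heun: k1 = f(x_n, w_n); k2 = f(x_n + h, w_n + h·k1); w_{n+1} = w_n + (h/2)·(k1 + k2).
x=0.000000, w=-2.300000:
  k1 = f(0.000000, -2.300000) = 2.180000
  k2 = f(0.110000, -2.060200) = 1.952787
  w ← -2.300000 + (0.11/2)·(2.180000 + 1.952787) = -2.072697
w(0.11) ≈ -2.0727

-2.0727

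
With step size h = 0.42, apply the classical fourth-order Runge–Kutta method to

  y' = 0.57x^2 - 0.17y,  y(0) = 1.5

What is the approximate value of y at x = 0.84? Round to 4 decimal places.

1.4091

RK4: k1 = f(x_n, y_n); k2 = f(x_n + h/2, y_n + (h/2)·k1); k3 = f(x_n + h/2, y_n + (h/2)·k2); k4 = f(x_n + h, y_n + h·k3); y_{n+1} = y_n + (h/6)·(k1 + 2k2 + 2k3 + k4).
x=0.000000, y=1.500000:
  k1 = f(0.000000, 1.500000) = -0.255000
  k2 = f(0.210000, 1.446450) = -0.220760
  k3 = f(0.210000, 1.453641) = -0.221982
  k4 = f(0.420000, 1.406768) = -0.138602
  y ← 1.500000 + (0.42/6)·(k1 + 2k2 + 2k3 + k4) = 1.410464
x=0.420000, y=1.410464:
  k1 = f(0.420000, 1.410464) = -0.139231
  k2 = f(0.630000, 1.381226) = -0.008575
  k3 = f(0.630000, 1.408663) = -0.013240
  k4 = f(0.840000, 1.404903) = 0.163358
  y ← 1.410464 + (0.42/6)·(k1 + 2k2 + 2k3 + k4) = 1.409099
y(0.84) ≈ 1.4091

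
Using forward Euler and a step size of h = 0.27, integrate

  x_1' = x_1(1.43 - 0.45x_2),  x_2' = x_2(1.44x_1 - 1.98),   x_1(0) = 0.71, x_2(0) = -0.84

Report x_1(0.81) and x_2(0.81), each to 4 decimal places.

2.2432, -0.5817

Euler on (x_1,x_2): x_1_{n+1} = x_1_n + h·x_1', x_2_{n+1} = x_2_n + h·x_2'.
0.000000: (0.710000, -0.840000); f=(1.283680, 0.804384) → (1.056594, -0.622816)
0.270000: (1.056594, -0.622816); f=(1.807058, 0.285565) → (1.544499, -0.545714)
0.540000: (1.544499, -0.545714); f=(2.587918, -0.133197) → (2.243237, -0.581677)
(x_1(0.81), x_2(0.81)) ≈ (2.2432, -0.5817)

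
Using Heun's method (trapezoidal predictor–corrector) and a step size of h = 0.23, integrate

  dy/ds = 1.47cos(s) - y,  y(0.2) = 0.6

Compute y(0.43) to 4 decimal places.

0.7591

Heun: k1 = f(s_n, y_n); k2 = f(s_n + h, y_n + h·k1); y_{n+1} = y_n + (h/2)·(k1 + k2).
s=0.200000, y=0.600000:
  k1 = f(0.200000, 0.600000) = 0.840698
  k2 = f(0.430000, 0.793361) = 0.542819
  y ← 0.600000 + (0.23/2)·(0.840698 + 0.542819) = 0.759104
y(0.43) ≈ 0.7591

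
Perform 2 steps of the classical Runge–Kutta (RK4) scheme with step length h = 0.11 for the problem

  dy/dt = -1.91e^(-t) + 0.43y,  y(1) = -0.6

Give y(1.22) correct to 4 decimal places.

RK4: k1 = f(t_n, y_n); k2 = f(t_n + h/2, y_n + (h/2)·k1); k3 = f(t_n + h/2, y_n + (h/2)·k2); k4 = f(t_n + h, y_n + h·k3); y_{n+1} = y_n + (h/6)·(k1 + 2k2 + 2k3 + k4).
t=1.000000, y=-0.600000:
  k1 = f(1.000000, -0.600000) = -0.960650
  k2 = f(1.055000, -0.652836) = -0.945767
  k3 = f(1.055000, -0.652017) = -0.945415
  k4 = f(1.110000, -0.703996) = -0.932176
  y ← -0.600000 + (0.11/6)·(k1 + 2k2 + 2k3 + k4) = -0.704045
t=1.110000, y=-0.704045:
  k1 = f(1.110000, -0.704045) = -0.932197
  k2 = f(1.165000, -0.755316) = -0.920558
  k3 = f(1.165000, -0.754676) = -0.920283
  k4 = f(1.220000, -0.805276) = -0.910158
  y ← -0.704045 + (0.11/6)·(k1 + 2k2 + 2k3 + k4) = -0.805319
y(1.22) ≈ -0.8053

-0.8053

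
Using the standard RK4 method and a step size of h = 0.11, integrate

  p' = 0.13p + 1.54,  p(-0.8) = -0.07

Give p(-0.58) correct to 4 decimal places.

0.2717

RK4: k1 = f(s_n, p_n); k2 = f(s_n + h/2, p_n + (h/2)·k1); k3 = f(s_n + h/2, p_n + (h/2)·k2); k4 = f(s_n + h, p_n + h·k3); p_{n+1} = p_n + (h/6)·(k1 + 2k2 + 2k3 + k4).
s=-0.800000, p=-0.070000:
  k1 = f(-0.800000, -0.070000) = 1.530900
  k2 = f(-0.745000, 0.014199) = 1.541846
  k3 = f(-0.745000, 0.014802) = 1.541924
  k4 = f(-0.690000, 0.099612) = 1.552950
  p ← -0.070000 + (0.11/6)·(k1 + 2k2 + 2k3 + k4) = 0.099609
s=-0.690000, p=0.099609:
  k1 = f(-0.690000, 0.099609) = 1.552949
  k2 = f(-0.635000, 0.185021) = 1.564053
  k3 = f(-0.635000, 0.185632) = 1.564132
  k4 = f(-0.580000, 0.271663) = 1.575316
  p ← 0.099609 + (0.11/6)·(k1 + 2k2 + 2k3 + k4) = 0.271660
p(-0.58) ≈ 0.2717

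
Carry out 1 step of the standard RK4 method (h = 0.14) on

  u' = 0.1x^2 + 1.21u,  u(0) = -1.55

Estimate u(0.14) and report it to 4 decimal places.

-1.8360

RK4: k1 = f(x_n, u_n); k2 = f(x_n + h/2, u_n + (h/2)·k1); k3 = f(x_n + h/2, u_n + (h/2)·k2); k4 = f(x_n + h, u_n + h·k3); u_{n+1} = u_n + (h/6)·(k1 + 2k2 + 2k3 + k4).
x=0.000000, u=-1.550000:
  k1 = f(0.000000, -1.550000) = -1.875500
  k2 = f(0.070000, -1.681285) = -2.033865
  k3 = f(0.070000, -1.692371) = -2.047278
  k4 = f(0.140000, -1.836619) = -2.220349
  u ← -1.550000 + (0.14/6)·(k1 + 2k2 + 2k3 + k4) = -1.836023
u(0.14) ≈ -1.8360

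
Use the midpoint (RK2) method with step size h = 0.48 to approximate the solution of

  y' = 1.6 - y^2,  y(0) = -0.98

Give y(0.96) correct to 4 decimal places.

0.2036

Midpoint: k1 = f(t_n, y_n); k2 = f(t_n + h/2, y_n + (h/2)·k1); y_{n+1} = y_n + h·k2.
t=0.000000, y=-0.980000:
  k1 = f(0.000000, -0.980000) = 0.639600
  k2 = f(0.240000, -0.826496) = 0.916904
  y ← -0.980000 + 0.48·0.916904 = -0.539886
t=0.480000, y=-0.539886:
  k1 = f(0.480000, -0.539886) = 1.308523
  k2 = f(0.720000, -0.225840) = 1.548996
  y ← -0.539886 + 0.48·1.548996 = 0.203632
y(0.96) ≈ 0.2036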